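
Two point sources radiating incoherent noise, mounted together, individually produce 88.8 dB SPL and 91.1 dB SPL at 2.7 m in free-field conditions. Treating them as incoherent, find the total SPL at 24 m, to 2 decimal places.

Combined at 2.7 m: 10·log₁₀(10^(88.8/10)+10^(91.1/10)) = 93.111 dB SPL.
Then apply −20·log₁₀(24/2.7) = -18.977 dB → 74.13 dB SPL.

74.13 dB SPL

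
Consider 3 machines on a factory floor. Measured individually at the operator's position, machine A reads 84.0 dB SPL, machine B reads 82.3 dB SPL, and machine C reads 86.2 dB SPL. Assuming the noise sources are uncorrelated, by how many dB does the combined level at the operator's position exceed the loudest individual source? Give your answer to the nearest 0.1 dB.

3.0 dB

Uncorrelated sources add in intensity (power), not in dB.
L_total = 10·log₁₀(10^(84.0/10) + 10^(82.3/10) + 10^(86.2/10)) = 89.23 dB SPL.
Excess over the loudest (86.2 dB): 89.23 − 86.2 = 3.0 dB.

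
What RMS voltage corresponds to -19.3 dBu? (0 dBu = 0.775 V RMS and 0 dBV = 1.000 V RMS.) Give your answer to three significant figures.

0.0840 V

V = 0.775 V × 10^(-19.3/20).
= 0.775 × 0.1084 = 0.0840 V.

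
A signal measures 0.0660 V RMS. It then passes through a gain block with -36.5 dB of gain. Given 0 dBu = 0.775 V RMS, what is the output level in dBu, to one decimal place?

Input level: 20·log₁₀(0.0660/0.775) = -21.40 dBu.
Output: -21.40 − 36.5 = -57.9 dBu.

-57.9 dBu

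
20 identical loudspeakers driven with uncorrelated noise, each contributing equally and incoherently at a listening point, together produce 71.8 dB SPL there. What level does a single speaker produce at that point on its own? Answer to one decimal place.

58.8 dB SPL

20 equal incoherent sources add 10·log₁₀(20) = 13.01 dB over one source.
L_one = 71.8 − 13.01 = 58.8 dB SPL.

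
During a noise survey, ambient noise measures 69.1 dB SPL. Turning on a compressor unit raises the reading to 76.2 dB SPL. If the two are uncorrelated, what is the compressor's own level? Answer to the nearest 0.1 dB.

Remove the background by subtracting linear intensities:
L_src = 10·log₁₀(10^(76.2/10) − 10^(69.1/10)) = 10·log₁₀(33560000) = 75.3 dB SPL.

75.3 dB SPL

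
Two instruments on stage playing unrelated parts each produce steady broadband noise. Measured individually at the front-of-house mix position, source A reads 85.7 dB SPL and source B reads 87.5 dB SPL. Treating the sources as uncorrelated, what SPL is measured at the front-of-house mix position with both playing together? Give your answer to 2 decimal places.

89.70 dB SPL

Uncorrelated sources add in intensity (power), not in dB.
L_total = 10·log₁₀(10^(85.7/10) + 10^(87.5/10)) = 10·log₁₀(933900000) = 89.70 dB SPL.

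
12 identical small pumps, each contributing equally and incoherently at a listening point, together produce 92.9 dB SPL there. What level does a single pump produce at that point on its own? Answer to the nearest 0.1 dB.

12 equal incoherent sources add 10·log₁₀(12) = 10.79 dB over one source.
L_one = 92.9 − 10.79 = 82.1 dB SPL.

82.1 dB SPL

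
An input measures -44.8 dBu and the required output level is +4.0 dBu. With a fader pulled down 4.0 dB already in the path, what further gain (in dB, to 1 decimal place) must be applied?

52.8 dB

The required make-up gain is the shortfall in the dB sum.
G = +4.0 − (-44.8) + 4.0 = 52.8 dB.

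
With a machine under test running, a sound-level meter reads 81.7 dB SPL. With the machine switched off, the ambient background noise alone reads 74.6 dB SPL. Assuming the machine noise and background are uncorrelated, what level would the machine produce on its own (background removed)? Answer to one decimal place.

Remove the background by subtracting linear intensities:
L_src = 10·log₁₀(10^(81.7/10) − 10^(74.6/10)) = 10·log₁₀(119100000) = 80.8 dB SPL.

80.8 dB SPL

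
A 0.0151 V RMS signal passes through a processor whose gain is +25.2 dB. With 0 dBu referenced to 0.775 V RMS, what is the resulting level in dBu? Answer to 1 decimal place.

-9.0 dBu

Input level: 20·log₁₀(0.0151/0.775) = -34.21 dBu.
Output: -34.21 + 25.2 = -9.0 dBu.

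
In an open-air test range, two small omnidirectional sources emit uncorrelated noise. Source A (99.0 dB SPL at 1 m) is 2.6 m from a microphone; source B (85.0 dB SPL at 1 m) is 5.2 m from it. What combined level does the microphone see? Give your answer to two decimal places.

At the listener: L_A = 99.0 − 20·log₁₀(2.6) = 90.701 dB; L_B = 85.0 − 20·log₁₀(5.2) = 70.680 dB.
Combined: 10·log₁₀(10^(90.701/10)+10^(70.680/10)) = 90.74 dB SPL.

90.74 dB SPL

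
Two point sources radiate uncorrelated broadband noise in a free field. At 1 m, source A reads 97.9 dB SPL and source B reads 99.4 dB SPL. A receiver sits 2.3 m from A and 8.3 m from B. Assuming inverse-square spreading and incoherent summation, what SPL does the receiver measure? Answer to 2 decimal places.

At the listener: L_A = 97.9 − 20·log₁₀(2.3) = 90.665 dB; L_B = 99.4 − 20·log₁₀(8.3) = 81.018 dB.
Combined: 10·log₁₀(10^(90.665/10)+10^(81.018/10)) = 91.11 dB SPL.

91.11 dB SPL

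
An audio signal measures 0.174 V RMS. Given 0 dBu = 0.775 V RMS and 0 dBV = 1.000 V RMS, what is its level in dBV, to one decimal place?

-15.2 dBV

dBV = 20·log₁₀(V / 1.000 V).
20·log₁₀(0.174/1.000) = -15.2 dBV.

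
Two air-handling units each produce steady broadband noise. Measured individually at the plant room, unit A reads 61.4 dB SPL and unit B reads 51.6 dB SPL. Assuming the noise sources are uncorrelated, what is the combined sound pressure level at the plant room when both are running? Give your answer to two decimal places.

Add the sources as powers (linear), then convert back to dB:
L_total = 10·log₁₀(10^(61.4/10) + 10^(51.6/10)) = 10·log₁₀(1525000) = 61.83 dB SPL.

61.83 dB SPL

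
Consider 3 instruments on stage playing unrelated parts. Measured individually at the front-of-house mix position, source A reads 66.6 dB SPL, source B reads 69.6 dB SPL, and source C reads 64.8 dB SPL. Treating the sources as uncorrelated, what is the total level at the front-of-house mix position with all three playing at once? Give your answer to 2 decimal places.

Incoherent sources sum as intensities:
L_total = 10·log₁₀(10^(66.6/10) + 10^(69.6/10) + 10^(64.8/10)) = 10·log₁₀(16710000) = 72.23 dB SPL.

72.23 dB SPL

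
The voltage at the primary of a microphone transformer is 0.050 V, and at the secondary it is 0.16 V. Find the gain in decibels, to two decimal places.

10.10 dB

Voltage ratio → dB uses the 20·log₁₀ form:
20·log₁₀(0.16/0.050) = 20·log₁₀(3.200) = 10.10 dB.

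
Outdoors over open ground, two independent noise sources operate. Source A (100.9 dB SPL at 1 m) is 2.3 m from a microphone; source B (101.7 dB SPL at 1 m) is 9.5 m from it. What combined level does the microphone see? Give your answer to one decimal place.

At the listener: L_A = 100.9 − 20·log₁₀(2.3) = 93.67 dB; L_B = 101.7 − 20·log₁₀(9.5) = 82.15 dB.
Combined: 10·log₁₀(10^(93.67/10)+10^(82.15/10)) = 94.0 dB SPL.

94.0 dB SPL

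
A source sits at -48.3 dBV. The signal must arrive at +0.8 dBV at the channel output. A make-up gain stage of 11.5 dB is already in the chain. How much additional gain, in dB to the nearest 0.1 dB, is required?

The required make-up gain is the shortfall in the dB sum.
G = +0.8 − (-48.3) − 11.5 = 37.6 dB.

37.6 dB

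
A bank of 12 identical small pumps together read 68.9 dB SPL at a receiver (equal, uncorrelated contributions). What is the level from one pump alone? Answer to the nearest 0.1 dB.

58.1 dB SPL

12 equal incoherent sources add 10·log₁₀(12) = 10.79 dB over one source.
L_one = 68.9 − 10.79 = 58.1 dB SPL.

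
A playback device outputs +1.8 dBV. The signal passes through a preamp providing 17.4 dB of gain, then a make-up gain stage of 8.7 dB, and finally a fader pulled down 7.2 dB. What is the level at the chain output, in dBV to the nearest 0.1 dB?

+20.7 dBV

Gain stages sum in dB:
+1.8 + 17.4 + 8.7 − 7.2 = +20.7 dBV.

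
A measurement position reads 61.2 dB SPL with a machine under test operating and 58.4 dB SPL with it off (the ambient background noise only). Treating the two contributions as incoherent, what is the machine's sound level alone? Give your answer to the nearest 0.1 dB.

58.0 dB SPL

Remove the background by subtracting linear intensities:
L_src = 10·log₁₀(10^(61.2/10) − 10^(58.4/10)) = 10·log₁₀(626400) = 58.0 dB SPL.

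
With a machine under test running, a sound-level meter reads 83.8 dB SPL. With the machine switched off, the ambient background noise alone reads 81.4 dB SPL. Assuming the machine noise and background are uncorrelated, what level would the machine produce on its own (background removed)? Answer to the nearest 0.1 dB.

80.1 dB SPL

Subtract intensities: L_src = 10·log₁₀(10^(L_total/10) − 10^(L_bg/10)).
L_src = 10·log₁₀(10^(83.8/10) − 10^(81.4/10)) = 10·log₁₀(101800000) = 80.1 dB SPL.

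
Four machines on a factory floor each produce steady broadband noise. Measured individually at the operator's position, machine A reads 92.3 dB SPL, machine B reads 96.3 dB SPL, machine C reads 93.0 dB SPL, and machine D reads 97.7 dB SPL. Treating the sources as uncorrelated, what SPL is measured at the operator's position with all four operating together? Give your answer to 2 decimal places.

Incoherent sources sum as intensities:
L_total = 10·log₁₀(10^(92.3/10) + 10^(96.3/10) + 10^(93.0/10) + 10^(97.7/10)) = 10·log₁₀(13848000000) = 101.41 dB SPL.

101.41 dB SPL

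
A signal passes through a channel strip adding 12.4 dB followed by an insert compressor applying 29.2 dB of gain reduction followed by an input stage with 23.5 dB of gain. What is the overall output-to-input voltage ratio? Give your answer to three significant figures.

2.16

Net gain = 12.4 + (−29.2) + 23.5 = 6.7 dB.
Voltage ratio = 10^(6.7/20) = 2.16.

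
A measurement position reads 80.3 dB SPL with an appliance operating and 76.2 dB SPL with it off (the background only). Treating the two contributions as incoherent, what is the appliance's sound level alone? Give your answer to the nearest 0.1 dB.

Background correction is a power subtraction:
L_src = 10·log₁₀(10^(80.3/10) − 10^(76.2/10)) = 10·log₁₀(65460000) = 78.2 dB SPL.

78.2 dB SPL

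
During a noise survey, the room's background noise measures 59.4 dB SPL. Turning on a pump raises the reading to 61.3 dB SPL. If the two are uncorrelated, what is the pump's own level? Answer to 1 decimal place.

Background correction is a power subtraction:
L_src = 10·log₁₀(10^(61.3/10) − 10^(59.4/10)) = 10·log₁₀(478000) = 56.8 dB SPL.

56.8 dB SPL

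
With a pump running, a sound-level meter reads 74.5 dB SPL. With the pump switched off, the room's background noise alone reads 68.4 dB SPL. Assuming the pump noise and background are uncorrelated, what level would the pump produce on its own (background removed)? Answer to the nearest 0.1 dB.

73.3 dB SPL

Remove the background by subtracting linear intensities:
L_src = 10·log₁₀(10^(74.5/10) − 10^(68.4/10)) = 10·log₁₀(21270000) = 73.3 dB SPL.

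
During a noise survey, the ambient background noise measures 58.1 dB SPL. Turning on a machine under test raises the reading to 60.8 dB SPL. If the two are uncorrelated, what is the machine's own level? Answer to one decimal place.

57.5 dB SPL

Remove the background by subtracting linear intensities:
L_src = 10·log₁₀(10^(60.8/10) − 10^(58.1/10)) = 10·log₁₀(556600) = 57.5 dB SPL.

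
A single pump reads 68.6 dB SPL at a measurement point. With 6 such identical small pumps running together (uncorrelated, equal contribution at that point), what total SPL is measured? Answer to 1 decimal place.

6 equal incoherent sources raise the level by 10·log₁₀(6) = 7.78 dB.
L_total = 68.6 + 7.78 = 76.4 dB SPL.

76.4 dB SPL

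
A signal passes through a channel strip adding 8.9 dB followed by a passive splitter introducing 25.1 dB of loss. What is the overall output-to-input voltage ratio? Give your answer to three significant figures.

Net gain = 8.9 + (−25.1) = -16.2 dB.
Voltage ratio = 10^(-16.2/20) = 0.155.

0.155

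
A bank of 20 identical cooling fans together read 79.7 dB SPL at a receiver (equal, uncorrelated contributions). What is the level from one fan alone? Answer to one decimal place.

20 equal incoherent sources add 10·log₁₀(20) = 13.01 dB over one source.
L_one = 79.7 − 13.01 = 66.7 dB SPL.

66.7 dB SPL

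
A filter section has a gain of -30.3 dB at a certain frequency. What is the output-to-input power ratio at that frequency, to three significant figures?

Power ratio = 10^(dB/10).
10^(-30.3/10) = 10^(-3.030) = 0.000933.

0.000933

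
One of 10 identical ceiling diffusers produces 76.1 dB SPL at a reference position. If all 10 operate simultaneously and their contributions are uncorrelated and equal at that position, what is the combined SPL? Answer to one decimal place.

10 equal incoherent sources raise the level by 10·log₁₀(10) = 10.00 dB.
L_total = 76.1 + 10.00 = 86.1 dB SPL.

86.1 dB SPL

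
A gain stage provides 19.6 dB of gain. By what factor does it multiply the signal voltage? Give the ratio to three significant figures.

9.55

Voltage ratio = 10^(dB/20).
10^(19.6/20) = 10^(0.9800) = 9.55.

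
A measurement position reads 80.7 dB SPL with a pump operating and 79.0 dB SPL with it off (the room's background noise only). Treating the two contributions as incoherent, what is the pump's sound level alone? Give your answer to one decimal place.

Subtract intensities: L_src = 10·log₁₀(10^(L_total/10) − 10^(L_bg/10)).
L_src = 10·log₁₀(10^(80.7/10) − 10^(79.0/10)) = 10·log₁₀(38060000) = 75.8 dB SPL.

75.8 dB SPL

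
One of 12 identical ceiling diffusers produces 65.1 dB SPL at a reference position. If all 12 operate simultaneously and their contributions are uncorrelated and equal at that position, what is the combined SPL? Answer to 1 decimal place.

12 equal incoherent sources raise the level by 10·log₁₀(12) = 10.79 dB.
L_total = 65.1 + 10.79 = 75.9 dB SPL.

75.9 dB SPL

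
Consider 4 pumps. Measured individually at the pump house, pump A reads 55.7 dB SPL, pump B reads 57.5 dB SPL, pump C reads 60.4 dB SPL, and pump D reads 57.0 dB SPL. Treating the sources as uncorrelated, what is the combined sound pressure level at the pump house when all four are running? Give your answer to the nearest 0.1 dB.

Incoherent sources sum as intensities:
L_total = 10·log₁₀(10^(55.7/10) + 10^(57.5/10) + 10^(60.4/10) + 10^(57.0/10)) = 10·log₁₀(2532000) = 64.0 dB SPL.

64.0 dB SPL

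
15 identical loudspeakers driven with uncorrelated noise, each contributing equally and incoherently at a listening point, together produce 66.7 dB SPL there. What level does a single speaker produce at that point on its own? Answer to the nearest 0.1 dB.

15 equal incoherent sources add 10·log₁₀(15) = 11.76 dB over one source.
L_one = 66.7 − 11.76 = 54.9 dB SPL.

54.9 dB SPL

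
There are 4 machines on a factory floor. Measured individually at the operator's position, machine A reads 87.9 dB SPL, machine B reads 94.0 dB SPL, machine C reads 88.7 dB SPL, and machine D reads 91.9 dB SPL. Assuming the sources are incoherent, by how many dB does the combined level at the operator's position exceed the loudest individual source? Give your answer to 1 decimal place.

Incoherent sources sum as intensities:
L_total = 10·log₁₀(10^(87.9/10) + 10^(94.0/10) + 10^(88.7/10) + 10^(91.9/10)) = 97.34 dB SPL.
Excess over the loudest (94.0 dB): 97.34 − 94.0 = 3.3 dB.

3.3 dB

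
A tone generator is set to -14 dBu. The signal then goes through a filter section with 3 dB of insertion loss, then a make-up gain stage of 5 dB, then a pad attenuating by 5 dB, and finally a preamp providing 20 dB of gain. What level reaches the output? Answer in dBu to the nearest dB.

Cascaded gains and losses add directly in dB.
-14 − 3 + 5 − 5 + 20 = +3 dBu.

+3 dBu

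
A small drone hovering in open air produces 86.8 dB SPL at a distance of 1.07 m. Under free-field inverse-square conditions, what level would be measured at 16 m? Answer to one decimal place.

63.3 dB SPL

For a point source in a free field, ΔL = −20·log₁₀(d₂/d₁).
ΔL = −20·log₁₀(16/1.07) = -23.49 dB, so L₂ = 86.8 + (-23.49) = 63.3 dB SPL.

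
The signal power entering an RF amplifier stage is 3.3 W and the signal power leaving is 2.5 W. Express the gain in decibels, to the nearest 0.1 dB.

Power is a power quantity, so gain = 10·log₁₀(P_out/P_in).
10·log₁₀(2.5/3.3) = 10·log₁₀(0.7576) = -1.2 dB.

-1.2 dB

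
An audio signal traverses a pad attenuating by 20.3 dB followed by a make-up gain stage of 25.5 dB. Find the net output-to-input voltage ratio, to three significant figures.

Net gain = (−20.3) + 25.5 = 5.2 dB.
Voltage ratio = 10^(5.2/20) = 1.82.

1.82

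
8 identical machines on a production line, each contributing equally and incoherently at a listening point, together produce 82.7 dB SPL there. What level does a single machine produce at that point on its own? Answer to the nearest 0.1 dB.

73.7 dB SPL

8 equal incoherent sources add 10·log₁₀(8) = 9.03 dB over one source.
L_one = 82.7 − 9.03 = 73.7 dB SPL.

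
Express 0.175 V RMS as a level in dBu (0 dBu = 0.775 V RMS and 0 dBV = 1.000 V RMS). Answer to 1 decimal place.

dBu = 20·log₁₀(V / 0.775 V).
20·log₁₀(0.175/0.775) = -12.9 dBu.

-12.9 dBu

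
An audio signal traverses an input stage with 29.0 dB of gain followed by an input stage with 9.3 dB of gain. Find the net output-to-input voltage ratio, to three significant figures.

82.2

Net gain = 29.0 + 9.3 = 38.3 dB.
Voltage ratio = 10^(38.3/20) = 82.2.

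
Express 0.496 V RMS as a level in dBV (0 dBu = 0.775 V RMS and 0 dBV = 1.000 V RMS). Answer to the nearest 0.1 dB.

-6.1 dBV

dBV = 20·log₁₀(V / 1.000 V).
20·log₁₀(0.496/1.000) = -6.1 dBV.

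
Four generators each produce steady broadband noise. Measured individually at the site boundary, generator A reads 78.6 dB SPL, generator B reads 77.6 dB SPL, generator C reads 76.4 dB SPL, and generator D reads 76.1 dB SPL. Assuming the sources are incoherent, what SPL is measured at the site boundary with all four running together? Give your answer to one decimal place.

Incoherent sources sum as intensities:
L_total = 10·log₁₀(10^(78.6/10) + 10^(77.6/10) + 10^(76.4/10) + 10^(76.1/10)) = 10·log₁₀(214400000) = 83.3 dB SPL.

83.3 dB SPL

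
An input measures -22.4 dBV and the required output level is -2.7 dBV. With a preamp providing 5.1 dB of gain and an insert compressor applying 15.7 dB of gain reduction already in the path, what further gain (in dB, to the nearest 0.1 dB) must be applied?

30.3 dB

The required make-up gain is the shortfall in the dB sum.
G = -2.7 − (-22.4) − 5.1 + 15.7 = 30.3 dB.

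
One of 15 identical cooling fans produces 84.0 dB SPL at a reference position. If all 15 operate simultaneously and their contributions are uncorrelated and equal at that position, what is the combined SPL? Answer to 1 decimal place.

15 equal incoherent sources raise the level by 10·log₁₀(15) = 11.76 dB.
L_total = 84.0 + 11.76 = 95.8 dB SPL.

95.8 dB SPL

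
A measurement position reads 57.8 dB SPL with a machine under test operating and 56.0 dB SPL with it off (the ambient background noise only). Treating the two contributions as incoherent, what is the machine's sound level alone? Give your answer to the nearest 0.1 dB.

Remove the background by subtracting linear intensities:
L_src = 10·log₁₀(10^(57.8/10) − 10^(56.0/10)) = 10·log₁₀(204500) = 53.1 dB SPL.

53.1 dB SPL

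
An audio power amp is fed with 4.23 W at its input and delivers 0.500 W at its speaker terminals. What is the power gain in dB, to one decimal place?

-9.3 dB

Power is a power quantity, so gain = 10·log₁₀(P_out/P_in).
10·log₁₀(0.500/4.23) = 10·log₁₀(0.1182) = -9.3 dB.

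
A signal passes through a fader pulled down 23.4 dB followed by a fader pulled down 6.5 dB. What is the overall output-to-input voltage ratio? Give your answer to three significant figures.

0.0320

Net gain = (−23.4) + (−6.5) = -29.9 dB.
Voltage ratio = 10^(-29.9/20) = 0.0320.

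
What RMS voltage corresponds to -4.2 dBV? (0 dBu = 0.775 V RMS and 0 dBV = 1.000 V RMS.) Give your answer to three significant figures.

V = 1.000 V × 10^(-4.2/20).
= 1.000 × 0.6166 = 0.617 V.

0.617 V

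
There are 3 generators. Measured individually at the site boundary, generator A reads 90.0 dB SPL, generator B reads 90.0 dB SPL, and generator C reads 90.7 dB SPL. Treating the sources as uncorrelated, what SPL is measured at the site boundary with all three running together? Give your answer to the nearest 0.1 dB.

95.0 dB SPL

Incoherent sources sum as intensities:
L_total = 10·log₁₀(10^(90.0/10) + 10^(90.0/10) + 10^(90.7/10)) = 10·log₁₀(3175000000) = 95.0 dB SPL.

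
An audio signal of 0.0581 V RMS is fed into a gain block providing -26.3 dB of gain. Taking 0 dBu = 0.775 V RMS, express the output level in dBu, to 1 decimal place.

Input level: 20·log₁₀(0.0581/0.775) = -22.50 dBu.
Output: -22.50 − 26.3 = -48.8 dBu.

-48.8 dBu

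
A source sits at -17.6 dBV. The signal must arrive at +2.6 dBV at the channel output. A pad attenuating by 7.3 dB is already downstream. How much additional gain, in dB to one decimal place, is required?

27.5 dB

The required make-up gain is the shortfall in the dB sum.
G = +2.6 − (-17.6) + 7.3 = 27.5 dB.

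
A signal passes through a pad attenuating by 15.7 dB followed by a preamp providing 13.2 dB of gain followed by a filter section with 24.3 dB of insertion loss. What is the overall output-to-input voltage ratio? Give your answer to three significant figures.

0.0457

Net gain = (−15.7) + 13.2 + (−24.3) = -26.8 dB.
Voltage ratio = 10^(-26.8/20) = 0.0457.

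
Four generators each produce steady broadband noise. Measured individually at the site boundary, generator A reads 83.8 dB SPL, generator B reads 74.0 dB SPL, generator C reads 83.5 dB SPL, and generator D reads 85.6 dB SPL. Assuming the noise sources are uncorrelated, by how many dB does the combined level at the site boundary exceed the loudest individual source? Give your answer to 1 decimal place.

3.7 dB

Incoherent sources sum as intensities:
L_total = 10·log₁₀(10^(83.8/10) + 10^(74.0/10) + 10^(83.5/10) + 10^(85.6/10)) = 89.30 dB SPL.
Excess over the loudest (85.6 dB): 89.30 − 85.6 = 3.7 dB.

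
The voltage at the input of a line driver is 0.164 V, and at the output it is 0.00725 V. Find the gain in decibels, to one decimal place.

-27.1 dB

Voltage ratio → dB uses the 20·log₁₀ form:
20·log₁₀(0.00725/0.164) = 20·log₁₀(0.04421) = -27.1 dB.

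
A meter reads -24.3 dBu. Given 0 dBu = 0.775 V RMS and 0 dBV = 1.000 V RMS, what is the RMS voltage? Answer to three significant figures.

V = 0.775 V × 10^(-24.3/20).
= 0.775 × 0.06095 = 0.0472 V.

0.0472 V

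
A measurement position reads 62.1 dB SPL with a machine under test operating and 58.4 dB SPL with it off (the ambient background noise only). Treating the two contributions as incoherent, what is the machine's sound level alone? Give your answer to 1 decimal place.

Subtract intensities: L_src = 10·log₁₀(10^(L_total/10) − 10^(L_bg/10)).
L_src = 10·log₁₀(10^(62.1/10) − 10^(58.4/10)) = 10·log₁₀(930000) = 59.7 dB SPL.

59.7 dB SPL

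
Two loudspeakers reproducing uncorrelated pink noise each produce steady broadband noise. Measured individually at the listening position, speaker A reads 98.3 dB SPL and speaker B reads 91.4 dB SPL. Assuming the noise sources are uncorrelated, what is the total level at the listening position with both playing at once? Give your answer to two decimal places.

99.11 dB SPL

Add the sources as powers (linear), then convert back to dB:
L_total = 10·log₁₀(10^(98.3/10) + 10^(91.4/10)) = 10·log₁₀(8141000000) = 99.11 dB SPL.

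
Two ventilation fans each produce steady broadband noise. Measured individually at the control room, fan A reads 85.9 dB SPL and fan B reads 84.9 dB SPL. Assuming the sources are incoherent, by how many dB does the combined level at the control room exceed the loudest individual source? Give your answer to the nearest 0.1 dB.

2.5 dB

Uncorrelated sources add in intensity (power), not in dB.
L_total = 10·log₁₀(10^(85.9/10) + 10^(84.9/10)) = 88.44 dB SPL.
Excess over the loudest (85.9 dB): 88.44 − 85.9 = 2.5 dB.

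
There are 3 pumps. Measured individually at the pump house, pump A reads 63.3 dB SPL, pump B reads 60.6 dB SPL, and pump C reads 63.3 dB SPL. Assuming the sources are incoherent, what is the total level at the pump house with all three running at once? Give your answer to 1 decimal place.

67.3 dB SPL

Uncorrelated sources add in intensity (power), not in dB.
L_total = 10·log₁₀(10^(63.3/10) + 10^(60.6/10) + 10^(63.3/10)) = 10·log₁₀(5424000) = 67.3 dB SPL.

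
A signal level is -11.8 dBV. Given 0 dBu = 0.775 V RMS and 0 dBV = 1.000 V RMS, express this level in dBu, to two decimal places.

The offset between the scales is 20·log₁₀(0.775/1.000) = −2.214 dB.
So dBu = -11.8 + 2.214 = -9.59 dBu.

-9.59 dBu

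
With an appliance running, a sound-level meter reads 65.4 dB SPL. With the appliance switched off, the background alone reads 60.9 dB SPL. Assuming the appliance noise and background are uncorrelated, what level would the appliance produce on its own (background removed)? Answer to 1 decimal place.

63.5 dB SPL

Subtract intensities: L_src = 10·log₁₀(10^(L_total/10) − 10^(L_bg/10)).
L_src = 10·log₁₀(10^(65.4/10) − 10^(60.9/10)) = 10·log₁₀(2237000) = 63.5 dB SPL.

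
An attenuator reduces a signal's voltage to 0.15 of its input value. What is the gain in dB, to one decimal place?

-16.5 dB

Voltage ratio → dB uses the 20·log₁₀ form:
20·log₁₀(0.15) = -16.5 dB.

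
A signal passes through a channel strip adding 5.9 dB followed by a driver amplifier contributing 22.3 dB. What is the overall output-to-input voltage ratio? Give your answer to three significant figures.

Net gain = 5.9 + 22.3 = 28.2 dB.
Voltage ratio = 10^(28.2/20) = 25.7.

25.7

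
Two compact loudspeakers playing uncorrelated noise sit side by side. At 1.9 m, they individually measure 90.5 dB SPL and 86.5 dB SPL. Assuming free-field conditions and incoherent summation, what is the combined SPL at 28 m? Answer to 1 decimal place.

68.6 dB SPL

Combined at 1.9 m: 10·log₁₀(10^(90.5/10)+10^(86.5/10)) = 91.96 dB SPL.
Then apply −20·log₁₀(28/1.9) = -23.37 dB → 68.6 dB SPL.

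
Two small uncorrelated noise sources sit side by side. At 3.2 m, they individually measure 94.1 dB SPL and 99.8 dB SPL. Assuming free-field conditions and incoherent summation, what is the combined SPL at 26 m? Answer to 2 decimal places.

82.64 dB SPL

Combined at 3.2 m: 10·log₁₀(10^(94.1/10)+10^(99.8/10)) = 100.835 dB SPL.
Then apply −20·log₁₀(26/3.2) = -18.196 dB → 82.64 dB SPL.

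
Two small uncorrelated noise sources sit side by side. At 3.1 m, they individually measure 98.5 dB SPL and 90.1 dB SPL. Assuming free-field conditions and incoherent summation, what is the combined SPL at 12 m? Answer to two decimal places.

87.33 dB SPL

Combined at 3.1 m: 10·log₁₀(10^(98.5/10)+10^(90.1/10)) = 99.086 dB SPL.
Then apply −20·log₁₀(12/3.1) = -11.756 dB → 87.33 dB SPL.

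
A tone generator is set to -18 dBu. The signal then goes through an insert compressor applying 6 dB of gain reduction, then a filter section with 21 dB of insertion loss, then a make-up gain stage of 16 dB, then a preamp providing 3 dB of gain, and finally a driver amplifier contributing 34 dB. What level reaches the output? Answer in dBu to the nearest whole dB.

+8 dBu

In dB, series stages simply add:
-18 − 6 − 21 + 16 + 3 + 34 = +8 dBu.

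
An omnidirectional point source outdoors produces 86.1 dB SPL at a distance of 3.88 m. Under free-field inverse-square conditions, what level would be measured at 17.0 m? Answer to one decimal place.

Inverse-square spreading gives ΔL = −20·log₁₀(d₂/d₁).
ΔL = −20·log₁₀(17.0/3.88) = -12.83 dB, so L₂ = 86.1 + (-12.83) = 73.3 dB SPL.

73.3 dB SPL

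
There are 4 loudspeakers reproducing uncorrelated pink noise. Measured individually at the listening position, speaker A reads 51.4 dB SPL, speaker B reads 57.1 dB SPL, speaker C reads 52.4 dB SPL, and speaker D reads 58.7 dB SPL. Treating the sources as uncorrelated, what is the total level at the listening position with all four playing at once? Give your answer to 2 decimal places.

61.95 dB SPL

Add the sources as powers (linear), then convert back to dB:
L_total = 10·log₁₀(10^(51.4/10) + 10^(57.1/10) + 10^(52.4/10) + 10^(58.7/10)) = 10·log₁₀(1566000) = 61.95 dB SPL.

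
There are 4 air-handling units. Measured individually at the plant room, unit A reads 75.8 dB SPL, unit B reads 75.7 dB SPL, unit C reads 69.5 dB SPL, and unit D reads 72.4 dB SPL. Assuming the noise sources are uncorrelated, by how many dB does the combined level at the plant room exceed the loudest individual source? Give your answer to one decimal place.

Add the sources as powers (linear), then convert back to dB:
L_total = 10·log₁₀(10^(75.8/10) + 10^(75.7/10) + 10^(69.5/10) + 10^(72.4/10)) = 80.06 dB SPL.
Excess over the loudest (75.8 dB): 80.06 − 75.8 = 4.3 dB.

4.3 dB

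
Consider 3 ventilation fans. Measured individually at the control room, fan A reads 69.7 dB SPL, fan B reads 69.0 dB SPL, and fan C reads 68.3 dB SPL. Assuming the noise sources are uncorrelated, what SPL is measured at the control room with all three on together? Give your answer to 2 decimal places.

Uncorrelated sources add in intensity (power), not in dB.
L_total = 10·log₁₀(10^(69.7/10) + 10^(69.0/10) + 10^(68.3/10)) = 10·log₁₀(24040000) = 73.81 dB SPL.

73.81 dB SPL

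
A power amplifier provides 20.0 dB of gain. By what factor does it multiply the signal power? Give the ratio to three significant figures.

Power ratio = 10^(dB/10).
10^(20.0/10) = 10^(2.000) = 100.

100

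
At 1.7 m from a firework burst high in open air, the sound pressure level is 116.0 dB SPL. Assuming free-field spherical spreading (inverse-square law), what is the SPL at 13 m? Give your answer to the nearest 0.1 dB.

98.3 dB SPL

For a point source in a free field, ΔL = −20·log₁₀(d₂/d₁).
ΔL = −20·log₁₀(13/1.7) = -17.67 dB, so L₂ = 116.0 + (-17.67) = 98.3 dB SPL.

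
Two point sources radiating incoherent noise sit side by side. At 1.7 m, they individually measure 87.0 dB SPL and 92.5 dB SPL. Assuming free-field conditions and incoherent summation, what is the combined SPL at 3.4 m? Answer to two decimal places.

Combined at 1.7 m: 10·log₁₀(10^(87.0/10)+10^(92.5/10)) = 93.578 dB SPL.
Then apply −20·log₁₀(3.4/1.7) = -6.021 dB → 87.56 dB SPL.

87.56 dB SPL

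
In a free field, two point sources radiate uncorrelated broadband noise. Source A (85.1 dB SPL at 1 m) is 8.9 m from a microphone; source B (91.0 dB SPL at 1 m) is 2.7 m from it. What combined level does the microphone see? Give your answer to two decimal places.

82.47 dB SPL

At the listener: L_A = 85.1 − 20·log₁₀(8.9) = 66.112 dB; L_B = 91.0 − 20·log₁₀(2.7) = 82.373 dB.
Combined: 10·log₁₀(10^(66.112/10)+10^(82.373/10)) = 82.47 dB SPL.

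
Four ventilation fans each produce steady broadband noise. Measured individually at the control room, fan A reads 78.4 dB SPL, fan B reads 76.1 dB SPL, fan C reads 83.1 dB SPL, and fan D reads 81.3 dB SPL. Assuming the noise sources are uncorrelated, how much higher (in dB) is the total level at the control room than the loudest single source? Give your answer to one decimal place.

Incoherent sources sum as intensities:
L_total = 10·log₁₀(10^(78.4/10) + 10^(76.1/10) + 10^(83.1/10) + 10^(81.3/10)) = 86.52 dB SPL.
Excess over the loudest (83.1 dB): 86.52 − 83.1 = 3.4 dB.

3.4 dB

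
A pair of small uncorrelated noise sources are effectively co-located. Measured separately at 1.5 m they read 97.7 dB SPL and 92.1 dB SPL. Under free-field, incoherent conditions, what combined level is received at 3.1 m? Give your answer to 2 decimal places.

Combined at 1.5 m: 10·log₁₀(10^(97.7/10)+10^(92.1/10)) = 98.757 dB SPL.
Then apply −20·log₁₀(3.1/1.5) = -6.305 dB → 92.45 dB SPL.

92.45 dB SPL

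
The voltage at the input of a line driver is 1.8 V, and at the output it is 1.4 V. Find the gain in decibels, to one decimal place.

-2.2 dB

Voltage ratio → dB uses the 20·log₁₀ form:
20·log₁₀(1.4/1.8) = 20·log₁₀(0.7778) = -2.2 dB.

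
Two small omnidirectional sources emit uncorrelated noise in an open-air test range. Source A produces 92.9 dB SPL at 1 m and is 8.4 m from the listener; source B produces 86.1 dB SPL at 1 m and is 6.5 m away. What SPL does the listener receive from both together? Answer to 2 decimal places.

75.71 dB SPL

At the listener: L_A = 92.9 − 20·log₁₀(8.4) = 74.414 dB; L_B = 86.1 − 20·log₁₀(6.5) = 69.842 dB.
Combined: 10·log₁₀(10^(74.414/10)+10^(69.842/10)) = 75.71 dB SPL.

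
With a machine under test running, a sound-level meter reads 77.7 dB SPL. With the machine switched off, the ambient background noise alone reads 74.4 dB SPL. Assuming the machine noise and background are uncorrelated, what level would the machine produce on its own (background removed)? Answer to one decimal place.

Background correction is a power subtraction:
L_src = 10·log₁₀(10^(77.7/10) − 10^(74.4/10)) = 10·log₁₀(31340000) = 75.0 dB SPL.

75.0 dB SPL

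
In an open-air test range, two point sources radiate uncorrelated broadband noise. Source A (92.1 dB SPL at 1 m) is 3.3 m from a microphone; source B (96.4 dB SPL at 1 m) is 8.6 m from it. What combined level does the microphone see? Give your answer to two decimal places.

83.18 dB SPL

At the listener: L_A = 92.1 − 20·log₁₀(3.3) = 81.730 dB; L_B = 96.4 − 20·log₁₀(8.6) = 77.710 dB.
Combined: 10·log₁₀(10^(81.730/10)+10^(77.710/10)) = 83.18 dB SPL.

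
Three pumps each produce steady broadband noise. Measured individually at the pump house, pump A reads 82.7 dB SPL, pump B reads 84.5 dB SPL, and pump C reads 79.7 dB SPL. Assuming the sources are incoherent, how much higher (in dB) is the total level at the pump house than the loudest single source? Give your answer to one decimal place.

Add the sources as powers (linear), then convert back to dB:
L_total = 10·log₁₀(10^(82.7/10) + 10^(84.5/10) + 10^(79.7/10)) = 87.49 dB SPL.
Excess over the loudest (84.5 dB): 87.49 − 84.5 = 3.0 dB.

3.0 dB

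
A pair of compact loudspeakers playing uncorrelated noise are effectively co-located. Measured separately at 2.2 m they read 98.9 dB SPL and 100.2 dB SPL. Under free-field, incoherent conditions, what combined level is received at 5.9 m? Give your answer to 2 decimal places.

94.04 dB SPL

Combined at 2.2 m: 10·log₁₀(10^(98.9/10)+10^(100.2/10)) = 102.609 dB SPL.
Then apply −20·log₁₀(5.9/2.2) = -8.569 dB → 94.04 dB SPL.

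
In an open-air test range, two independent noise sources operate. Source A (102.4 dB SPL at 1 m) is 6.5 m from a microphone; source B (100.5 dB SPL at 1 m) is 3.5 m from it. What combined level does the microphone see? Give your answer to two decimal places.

91.23 dB SPL

At the listener: L_A = 102.4 − 20·log₁₀(6.5) = 86.142 dB; L_B = 100.5 − 20·log₁₀(3.5) = 89.619 dB.
Combined: 10·log₁₀(10^(86.142/10)+10^(89.619/10)) = 91.23 dB SPL.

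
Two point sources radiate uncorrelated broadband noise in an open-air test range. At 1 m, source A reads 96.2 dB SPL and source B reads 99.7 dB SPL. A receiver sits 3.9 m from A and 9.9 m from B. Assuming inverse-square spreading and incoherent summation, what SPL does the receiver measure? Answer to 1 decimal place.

At the listener: L_A = 96.2 − 20·log₁₀(3.9) = 84.38 dB; L_B = 99.7 − 20·log₁₀(9.9) = 79.79 dB.
Combined: 10·log₁₀(10^(84.38/10)+10^(79.79/10)) = 85.7 dB SPL.

85.7 dB SPL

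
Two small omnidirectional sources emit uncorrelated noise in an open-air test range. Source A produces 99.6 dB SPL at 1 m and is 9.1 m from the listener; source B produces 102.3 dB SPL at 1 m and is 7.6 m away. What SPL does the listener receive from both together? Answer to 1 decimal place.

86.1 dB SPL

At the listener: L_A = 99.6 − 20·log₁₀(9.1) = 80.42 dB; L_B = 102.3 − 20·log₁₀(7.6) = 84.68 dB.
Combined: 10·log₁₀(10^(80.42/10)+10^(84.68/10)) = 86.1 dB SPL.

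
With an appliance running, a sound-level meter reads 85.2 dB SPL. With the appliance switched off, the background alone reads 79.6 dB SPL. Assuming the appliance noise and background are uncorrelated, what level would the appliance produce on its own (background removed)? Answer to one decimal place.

83.8 dB SPL

Remove the background by subtracting linear intensities:
L_src = 10·log₁₀(10^(85.2/10) − 10^(79.6/10)) = 10·log₁₀(239900000) = 83.8 dB SPL.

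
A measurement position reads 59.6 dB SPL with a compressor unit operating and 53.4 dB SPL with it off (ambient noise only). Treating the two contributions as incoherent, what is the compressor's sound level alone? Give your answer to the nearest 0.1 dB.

Remove the background by subtracting linear intensities:
L_src = 10·log₁₀(10^(59.6/10) − 10^(53.4/10)) = 10·log₁₀(693200) = 58.4 dB SPL.

58.4 dB SPL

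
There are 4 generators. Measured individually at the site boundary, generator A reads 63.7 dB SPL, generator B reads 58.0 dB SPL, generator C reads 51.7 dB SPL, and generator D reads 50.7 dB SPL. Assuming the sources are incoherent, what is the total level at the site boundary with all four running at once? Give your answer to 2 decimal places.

Uncorrelated sources add in intensity (power), not in dB.
L_total = 10·log₁₀(10^(63.7/10) + 10^(58.0/10) + 10^(51.7/10) + 10^(50.7/10)) = 10·log₁₀(3241000) = 65.11 dB SPL.

65.11 dB SPL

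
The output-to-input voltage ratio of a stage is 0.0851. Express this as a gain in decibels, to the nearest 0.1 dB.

-21.4 dB

Voltage ratio → dB uses the 20·log₁₀ form:
20·log₁₀(0.0851) = -21.4 dB.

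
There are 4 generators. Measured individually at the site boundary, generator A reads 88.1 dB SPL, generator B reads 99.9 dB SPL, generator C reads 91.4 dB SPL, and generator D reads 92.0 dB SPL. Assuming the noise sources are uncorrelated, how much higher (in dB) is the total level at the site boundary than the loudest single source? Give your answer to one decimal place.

1.4 dB

Uncorrelated sources add in intensity (power), not in dB.
L_total = 10·log₁₀(10^(88.1/10) + 10^(99.9/10) + 10^(91.4/10) + 10^(92.0/10)) = 101.27 dB SPL.
Excess over the loudest (99.9 dB): 101.27 − 99.9 = 1.4 dB.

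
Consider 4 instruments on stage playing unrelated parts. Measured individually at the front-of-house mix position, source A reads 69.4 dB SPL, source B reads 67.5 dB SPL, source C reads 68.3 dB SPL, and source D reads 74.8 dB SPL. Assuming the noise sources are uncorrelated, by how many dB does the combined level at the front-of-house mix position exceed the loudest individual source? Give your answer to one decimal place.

2.3 dB

Add the sources as powers (linear), then convert back to dB:
L_total = 10·log₁₀(10^(69.4/10) + 10^(67.5/10) + 10^(68.3/10) + 10^(74.8/10)) = 77.10 dB SPL.
Excess over the loudest (74.8 dB): 77.10 − 74.8 = 2.3 dB.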